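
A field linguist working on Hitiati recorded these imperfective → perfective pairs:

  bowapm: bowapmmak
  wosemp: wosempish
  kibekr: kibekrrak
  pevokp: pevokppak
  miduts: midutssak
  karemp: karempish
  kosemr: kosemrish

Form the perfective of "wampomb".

"wampomb" has second-to-last letter 'm'. The stems whose second-to-last letter is 'm' (wosemp → wosempish, karemp → karempish, kosemr → kosemrish) add -ish.
So wampomb → wampombish.

wampombish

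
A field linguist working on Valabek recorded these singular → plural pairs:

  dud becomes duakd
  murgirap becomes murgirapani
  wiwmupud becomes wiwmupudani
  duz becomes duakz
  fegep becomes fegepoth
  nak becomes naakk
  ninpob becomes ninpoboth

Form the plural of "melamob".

melamobani

"melamob" has 3 vowels. The stems with 3 vowels (murgirap → murgirapani, wiwmupud → wiwmupudani) add -ani.
The other patterns: stems with 1 vowel insert -ak- after the first vowel; stems with 2 vowels add -oth.
So melamob → melamobani.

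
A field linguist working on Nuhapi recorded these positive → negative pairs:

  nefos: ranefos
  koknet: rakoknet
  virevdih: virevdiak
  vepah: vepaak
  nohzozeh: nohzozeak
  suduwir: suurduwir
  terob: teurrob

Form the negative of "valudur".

vaurludur

koknet and nohzozeh both have last vowel 'e' yet inflect differently (rakoknet, nohzozeak), so the last vowel is not what conditions the rule; the final letter is.
"valudur" ends in -r. The one such stem in the data (suduwir → suurduwir) inserts -ur- after the first vowel (as does terob), so the same rule applies.
So valudur → vaurludur.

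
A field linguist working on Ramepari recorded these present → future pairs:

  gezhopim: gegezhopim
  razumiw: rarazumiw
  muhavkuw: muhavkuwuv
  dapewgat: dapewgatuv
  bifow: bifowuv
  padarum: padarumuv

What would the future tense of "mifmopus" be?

mifmopusuv

razumiw and muhavkuw both end in -w yet inflect differently (rarazumiw, muhavkuwuv), so the final letter is not what conditions the rule; the last vowel is.
"mifmopus" has last vowel 'u'. The stems whose last vowel is 'u' (muhavkuw → muhavkuwuv, padarum → padarumuv) add -uv.
The other pattern: stems whose last vowel is 'i' repeat the first consonant+vowel as a prefix.
So mifmopus → mifmopusuv.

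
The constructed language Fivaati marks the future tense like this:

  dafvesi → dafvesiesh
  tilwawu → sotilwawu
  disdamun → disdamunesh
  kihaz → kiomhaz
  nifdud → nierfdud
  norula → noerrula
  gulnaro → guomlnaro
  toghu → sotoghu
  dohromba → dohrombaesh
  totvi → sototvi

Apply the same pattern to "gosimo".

goomsimo

dafvesi and totvi both end in -i yet inflect differently (dafvesiesh, sototvi), so the final letter is not what conditions the rule; the first letter is.
"gosimo" begins with g-. The one such stem in the data (gulnaro → guomlnaro) inserts -om- after the first vowel (as does kihaz), so the same rule applies.
The other patterns: stems beginning with d- add -esh; stems beginning with t- add the prefix so-; stems beginning with n- insert -er- after the first vowel.
So gosimo → goomsimo.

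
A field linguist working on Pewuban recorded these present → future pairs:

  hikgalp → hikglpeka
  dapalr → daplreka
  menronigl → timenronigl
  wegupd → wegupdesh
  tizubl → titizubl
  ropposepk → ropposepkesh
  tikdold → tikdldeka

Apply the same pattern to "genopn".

genopnesh

tikdold and wegupd both end in -d yet inflect differently (tikdldeka, wegupdesh), so the final letter is not what conditions the rule; the second-to-last letter is.
"genopn" has second-to-last letter 'p'. The stems whose second-to-last letter is 'p' (wegupd → wegupdesh, ropposepk → ropposepkesh) add -esh.
So genopn → genopnesh.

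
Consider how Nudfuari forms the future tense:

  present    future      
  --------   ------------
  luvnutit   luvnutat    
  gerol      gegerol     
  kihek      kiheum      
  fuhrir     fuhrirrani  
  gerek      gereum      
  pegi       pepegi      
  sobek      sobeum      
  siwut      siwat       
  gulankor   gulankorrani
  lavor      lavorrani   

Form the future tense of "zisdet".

zisdat

fuhrir and luvnutit both have last vowel 'i' yet inflect differently (fuhrirrani, luvnutat), so the last vowel is not what conditions the rule; the final letter is.
"zisdet" ends in -t. The stems ending in -t (luvnutit → luvnutat, siwut → siwat) change the last vowel to 'a'.
So zisdet → zisdat.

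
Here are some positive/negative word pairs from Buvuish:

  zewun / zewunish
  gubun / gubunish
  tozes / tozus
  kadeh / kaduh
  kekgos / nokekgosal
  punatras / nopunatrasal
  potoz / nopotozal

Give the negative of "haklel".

haklul

tozes and kekgos both end in -s yet inflect differently (tozus, nokekgosal), so the final letter is not what conditions the rule; the last vowel is.
"haklel" has last vowel 'e'. The stems whose last vowel is 'e' (tozes → tozus, kadeh → kaduh) change the last vowel to 'u'.
The other patterns: stems whose last vowel is 'u' add -ish; stems whose last vowel is 'a' or 'o' add no- … -al around the stem.
So haklel → haklul.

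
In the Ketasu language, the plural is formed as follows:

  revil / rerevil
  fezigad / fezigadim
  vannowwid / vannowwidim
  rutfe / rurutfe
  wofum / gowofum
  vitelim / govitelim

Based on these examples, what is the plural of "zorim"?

gozorim

vannowwid and vitelim both have last vowel 'i' yet inflect differently (vannowwidim, govitelim), so the last vowel is not what conditions the rule; the final letter is.
"zorim" ends in -m. The stems ending in -m (vitelim → govitelim, wofum → gowofum) add the prefix go-.
So zorim → gozorim.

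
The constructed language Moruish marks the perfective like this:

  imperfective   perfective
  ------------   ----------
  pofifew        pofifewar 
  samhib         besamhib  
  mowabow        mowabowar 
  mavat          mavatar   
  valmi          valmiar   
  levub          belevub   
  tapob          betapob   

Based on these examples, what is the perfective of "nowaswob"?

"nowaswob" ends in -b. The stems ending in -b (tapob → betapob, levub → belevub, samhib → besamhib) add the prefix be-.
The other pattern: stems ending in -i, -t or -w add -ar.
So nowaswob → benowaswob.

benowaswob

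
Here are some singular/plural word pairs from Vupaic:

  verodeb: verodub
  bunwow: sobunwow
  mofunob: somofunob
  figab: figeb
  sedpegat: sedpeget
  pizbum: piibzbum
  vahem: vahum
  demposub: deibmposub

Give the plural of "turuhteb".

demposub and verodeb both end in -b yet inflect differently (deibmposub, verodub), so the final letter is not what conditions the rule; the last vowel is.
"turuhteb" has last vowel 'e'. The stems whose last vowel is 'e' (verodeb → verodub, vahem → vahum) change the last vowel to 'u'.
The other patterns: stems whose last vowel is 'u' insert -ib- after the first vowel; stems whose last vowel is 'a' change the last vowel to 'e'; stems whose last vowel is 'o' add the prefix so-.
So turuhteb → turuhtub.

turuhtub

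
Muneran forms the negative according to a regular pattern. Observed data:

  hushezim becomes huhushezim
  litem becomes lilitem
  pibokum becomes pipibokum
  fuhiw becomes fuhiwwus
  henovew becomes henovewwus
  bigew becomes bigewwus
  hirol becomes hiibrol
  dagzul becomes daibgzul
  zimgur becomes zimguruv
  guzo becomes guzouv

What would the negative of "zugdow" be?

"zugdow" ends in -w. The stems ending in -w (fuhiw → fuhiwwus, henovew → henovewwus, bigew → bigewwus) double the final consonant and add -us.
So zugdow → zugdowwus.

zugdowwus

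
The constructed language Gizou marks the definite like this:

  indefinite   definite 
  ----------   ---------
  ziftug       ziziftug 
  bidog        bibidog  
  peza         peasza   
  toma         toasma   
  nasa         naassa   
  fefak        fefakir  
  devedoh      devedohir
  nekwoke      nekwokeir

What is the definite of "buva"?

buasva

peza and fefak both have last vowel 'a' yet inflect differently (peasza, fefakir), so the last vowel is not what conditions the rule; the final letter is.
"buva" ends in -a. The stems ending in -a (peza → peasza, toma → toasma, nasa → naassa) insert -as- after the first vowel.
The other patterns: stems ending in -g repeat the first consonant+vowel as a prefix; stems ending in -e, -h or -k add -ir.
So buva → buasva.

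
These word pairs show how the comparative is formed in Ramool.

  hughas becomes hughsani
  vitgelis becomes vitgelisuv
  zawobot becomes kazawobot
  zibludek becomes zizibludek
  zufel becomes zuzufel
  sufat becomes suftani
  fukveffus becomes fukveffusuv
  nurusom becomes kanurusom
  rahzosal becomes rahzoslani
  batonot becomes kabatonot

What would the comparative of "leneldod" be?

"leneldod" has last vowel 'o'. The stems whose last vowel is 'o' (batonot → kabatonot, nurusom → kanurusom, zawobot → kazawobot) add the prefix ka-.
The other patterns: stems whose last vowel is 'a' delete the last vowel and add -ani; stems whose last vowel is 'e' repeat the first consonant+vowel as a prefix; stems whose last vowel is 'i' or 'u' add -uv.
So leneldod → kaleneldod.

kaleneldod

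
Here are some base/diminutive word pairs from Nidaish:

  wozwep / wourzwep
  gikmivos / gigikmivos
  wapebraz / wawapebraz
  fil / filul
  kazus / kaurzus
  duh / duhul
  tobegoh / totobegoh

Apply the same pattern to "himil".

hiurmil

"himil" has 2 vowels. The stems with 2 vowels (wozwep → wourzwep, kazus → kaurzus) insert -ur- after the first vowel.
So himil → hiurmil.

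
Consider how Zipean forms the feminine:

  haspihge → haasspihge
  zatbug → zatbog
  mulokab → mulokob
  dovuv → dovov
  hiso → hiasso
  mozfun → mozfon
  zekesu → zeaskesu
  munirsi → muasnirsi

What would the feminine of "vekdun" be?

vekdon

zekesu and dovuv both have last vowel 'u' yet inflect differently (zeaskesu, dovov), so the last vowel is not what conditions the rule; whether the stem ends in a vowel or a consonant is.
"vekdun" ends in a consonant. The stems ending in a consonant (mulokab → mulokob, dovuv → dovov, mozfun → mozfon) change the last vowel to 'o'.
So vekdun → vekdon.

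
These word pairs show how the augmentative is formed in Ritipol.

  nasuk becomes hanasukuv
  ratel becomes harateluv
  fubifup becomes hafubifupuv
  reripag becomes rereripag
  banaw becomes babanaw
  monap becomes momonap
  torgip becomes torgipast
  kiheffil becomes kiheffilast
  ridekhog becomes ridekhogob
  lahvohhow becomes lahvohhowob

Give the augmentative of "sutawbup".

"sutawbup" has last vowel 'u'. The stems whose last vowel is 'u' (nasuk → hanasukuv, fubifup → hafubifupuv) add ha- … -uv around the stem.
The other patterns: stems whose last vowel is 'a' repeat the first consonant+vowel as a prefix; stems whose last vowel is 'i' add -ast; stems whose last vowel is 'o' add -ob.
So sutawbup → hasutawbupuv.

hasutawbupuv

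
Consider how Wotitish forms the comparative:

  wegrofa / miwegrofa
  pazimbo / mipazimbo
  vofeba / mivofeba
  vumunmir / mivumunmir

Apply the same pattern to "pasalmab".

mipasalmab

Every pair shown (wegrofa → miwegrofa, pazimbo → mipazimbo, vofeba → mivofeba, …) follows the same rule: add the prefix mi-.
So pasalmab → mipasalmab.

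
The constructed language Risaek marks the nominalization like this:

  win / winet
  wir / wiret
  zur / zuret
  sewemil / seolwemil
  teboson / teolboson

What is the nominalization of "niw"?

niwet

"niw" has 1 vowel. The stems with 1 vowel (win → winet, wir → wiret, zur → zuret) add -et.
So niw → niwet.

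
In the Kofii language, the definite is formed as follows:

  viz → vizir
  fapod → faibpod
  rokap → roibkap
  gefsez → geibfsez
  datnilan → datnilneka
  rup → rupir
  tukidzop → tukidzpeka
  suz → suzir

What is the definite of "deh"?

dehir

viz and gefsez both end in -z yet inflect differently (vizir, geibfsez), so the final letter is not what conditions the rule; the number of vowels is.
"deh" has 1 vowel. The stems with 1 vowel (viz → vizir, suz → suzir, rup → rupir) add -ir.
So deh → dehir.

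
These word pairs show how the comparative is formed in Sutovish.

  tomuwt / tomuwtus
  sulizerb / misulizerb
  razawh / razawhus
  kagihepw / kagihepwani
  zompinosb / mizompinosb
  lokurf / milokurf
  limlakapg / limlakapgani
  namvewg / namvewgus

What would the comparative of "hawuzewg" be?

"hawuzewg" has second-to-last letter 'w'. The stems whose second-to-last letter is 'w' (razawh → razawhus, tomuwt → tomuwtus, namvewg → namvewgus) add -us.
The other patterns: stems whose second-to-last letter is 'p' add -ani; stems whose second-to-last letter is 'r' or 's' add the prefix mi-.
So hawuzewg → hawuzewgus.

hawuzewgus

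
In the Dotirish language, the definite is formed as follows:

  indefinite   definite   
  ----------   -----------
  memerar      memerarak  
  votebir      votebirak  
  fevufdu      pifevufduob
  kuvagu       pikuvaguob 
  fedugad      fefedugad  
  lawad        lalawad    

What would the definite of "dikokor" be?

"dikokor" ends in -r. The stems ending in -r (votebir → votebirak, memerar → memerarak) add -ak.
The other patterns: stems ending in -d repeat the first consonant+vowel as a prefix; stems ending in -u add pi- … -ob around the stem.
So dikokor → dikokorak.

dikokorak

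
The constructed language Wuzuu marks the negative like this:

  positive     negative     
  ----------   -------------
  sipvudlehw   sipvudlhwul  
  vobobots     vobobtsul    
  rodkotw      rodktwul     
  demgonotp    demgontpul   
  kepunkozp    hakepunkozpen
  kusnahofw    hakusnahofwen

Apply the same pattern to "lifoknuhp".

lifoknhpul

"lifoknuhp" has second-to-last letter 'h'. The one such stem in the data (sipvudlehw → sipvudlhwul) deletes the last vowel and adds -ul (as do vobobots, rodkotw), so the same rule applies.
The other pattern: stems whose second-to-last letter is 'f' or 'z' add ha- … -en around the stem.
So lifoknuhp → lifoknhpul.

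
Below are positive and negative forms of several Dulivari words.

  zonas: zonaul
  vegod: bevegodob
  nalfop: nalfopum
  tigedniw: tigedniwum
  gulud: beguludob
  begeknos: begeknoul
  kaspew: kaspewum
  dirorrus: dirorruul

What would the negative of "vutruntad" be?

bevutruntadob

nalfop and begeknos both have last vowel 'o' yet inflect differently (nalfopum, begeknoul), so the last vowel is not what conditions the rule; the final letter is.
"vutruntad" ends in -d. The stems ending in -d (vegod → bevegodob, gulud → beguludob) add be- … -ob around the stem.
The other patterns: stems ending in -p or -w add -um; stems ending in -s drop the final letter and add -ul.
So vutruntad → bevutruntadob.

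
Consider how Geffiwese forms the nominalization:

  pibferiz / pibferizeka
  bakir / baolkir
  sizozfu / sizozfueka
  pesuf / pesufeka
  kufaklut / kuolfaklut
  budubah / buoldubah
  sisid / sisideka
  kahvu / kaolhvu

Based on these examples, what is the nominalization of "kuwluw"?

kuolwluw

"kuwluw" begins with k-. The stems beginning with k- (kahvu → kaolhvu, kufaklut → kuolfaklut) insert -ol- after the first vowel.
The other pattern: stems beginning with p- or s- add -eka.
So kuwluw → kuolwluw.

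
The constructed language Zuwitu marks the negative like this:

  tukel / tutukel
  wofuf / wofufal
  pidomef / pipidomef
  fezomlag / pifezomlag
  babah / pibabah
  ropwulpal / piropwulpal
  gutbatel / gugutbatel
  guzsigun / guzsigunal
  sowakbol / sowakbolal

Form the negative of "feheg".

fefeheg

"feheg" has last vowel 'e'. The stems whose last vowel is 'e' (gutbatel → gugutbatel, pidomef → pipidomef, tukel → tutukel) repeat the first consonant+vowel as a prefix.
So feheg → fefeheg.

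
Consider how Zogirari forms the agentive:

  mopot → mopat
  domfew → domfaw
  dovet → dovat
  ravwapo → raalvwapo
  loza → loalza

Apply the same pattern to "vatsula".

vaaltsula

"vatsula" ends in a vowel. The stems ending in a vowel (ravwapo → raalvwapo, loza → loalza) insert -al- after the first vowel.
The other pattern: stems ending in a consonant change the last vowel to 'a'.
So vatsula → vaaltsula.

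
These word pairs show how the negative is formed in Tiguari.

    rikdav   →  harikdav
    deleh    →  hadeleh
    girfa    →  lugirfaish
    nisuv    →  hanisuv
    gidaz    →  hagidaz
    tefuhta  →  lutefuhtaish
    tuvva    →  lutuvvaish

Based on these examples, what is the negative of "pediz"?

hapediz

tuvva and rikdav both have last vowel 'a' yet inflect differently (lutuvvaish, harikdav), so the last vowel is not what conditions the rule; the final letter is.
"pediz" ends in -z. The one such stem in the data (gidaz → hagidaz) adds the prefix ha-, so the same rule applies.
So pediz → hapediz.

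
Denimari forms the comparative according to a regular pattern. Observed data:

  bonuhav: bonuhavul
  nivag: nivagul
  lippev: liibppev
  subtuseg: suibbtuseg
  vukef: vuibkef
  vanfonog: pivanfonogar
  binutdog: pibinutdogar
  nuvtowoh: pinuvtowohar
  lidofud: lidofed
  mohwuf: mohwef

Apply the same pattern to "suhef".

"suhef" has last vowel 'e'. The stems whose last vowel is 'e' (lippev → liibppev, subtuseg → suibbtuseg, vukef → vuibkef) insert -ib- after the first vowel.
The other patterns: stems whose last vowel is 'a' add -ul; stems whose last vowel is 'o' add pi- … -ar around the stem; stems whose last vowel is 'u' change the last vowel to 'e'.
So suhef → suibhef.

suibhef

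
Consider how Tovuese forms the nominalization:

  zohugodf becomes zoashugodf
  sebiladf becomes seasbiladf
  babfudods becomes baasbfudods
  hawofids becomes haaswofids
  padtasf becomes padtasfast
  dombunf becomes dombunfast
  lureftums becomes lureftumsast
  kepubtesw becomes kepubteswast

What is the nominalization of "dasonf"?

zohugodf and padtasf both end in -f yet inflect differently (zoashugodf, padtasfast), so the final letter is not what conditions the rule; the second-to-last letter is.
"dasonf" has second-to-last letter 'n'. The one such stem in the data (dombunf → dombunfast) adds -ast, so the same rule applies.
So dasonf → dasonfast.

dasonfast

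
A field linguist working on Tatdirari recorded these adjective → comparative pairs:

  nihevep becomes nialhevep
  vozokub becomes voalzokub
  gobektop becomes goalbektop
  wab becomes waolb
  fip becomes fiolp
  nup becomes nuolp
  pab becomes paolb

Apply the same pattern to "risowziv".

vozokub and wab both end in -b yet inflect differently (voalzokub, waolb), so the final letter is not what conditions the rule; the number of vowels is.
"risowziv" has 3 vowels. The stems with 3 vowels (nihevep → nialhevep, vozokub → voalzokub, gobektop → goalbektop) insert -al- after the first vowel.
The other pattern: stems with 1 vowel insert -ol- after the first vowel.
So risowziv → rialsowziv.

rialsowziv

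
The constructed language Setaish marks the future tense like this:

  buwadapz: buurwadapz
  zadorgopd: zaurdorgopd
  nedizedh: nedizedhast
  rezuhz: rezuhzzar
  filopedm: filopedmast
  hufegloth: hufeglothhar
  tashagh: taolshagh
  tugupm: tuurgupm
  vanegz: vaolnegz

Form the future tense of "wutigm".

nedizedh and tashagh both end in -h yet inflect differently (nedizedhast, taolshagh), so the final letter is not what conditions the rule; the second-to-last letter is.
"wutigm" has second-to-last letter 'g'. The stems whose second-to-last letter is 'g' (tashagh → taolshagh, vanegz → vaolnegz) insert -ol- after the first vowel.
The other patterns: stems whose second-to-last letter is 'd' add -ast; stems whose second-to-last letter is 'p' insert -ur- after the first vowel; stems whose second-to-last letter is 'h' or 't' double the final consonant and add -ar.
So wutigm → wuoltigm.

wuoltigm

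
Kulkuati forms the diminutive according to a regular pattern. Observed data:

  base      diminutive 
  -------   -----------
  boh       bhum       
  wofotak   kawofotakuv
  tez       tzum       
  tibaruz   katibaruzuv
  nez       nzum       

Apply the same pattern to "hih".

hhum

tez and tibaruz both end in -z yet inflect differently (tzum, katibaruzuv), so the final letter is not what conditions the rule; the number of vowels is.
"hih" has 1 vowel. The stems with 1 vowel (tez → tzum, nez → nzum, boh → bhum) delete the last vowel and add -um.
The other pattern: stems with 3 vowels add ka- … -uv around the stem.
So hih → hhum.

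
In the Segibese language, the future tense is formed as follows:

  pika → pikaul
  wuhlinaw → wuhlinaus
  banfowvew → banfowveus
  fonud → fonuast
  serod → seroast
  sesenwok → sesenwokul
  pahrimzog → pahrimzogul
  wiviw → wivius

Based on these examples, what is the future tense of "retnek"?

retnekul

serod and pahrimzog both have last vowel 'o' yet inflect differently (seroast, pahrimzogul), so the last vowel is not what conditions the rule; the final letter is.
"retnek" ends in -k. The one such stem in the data (sesenwok → sesenwokul) adds -ul, so the same rule applies.
So retnek → retnekul.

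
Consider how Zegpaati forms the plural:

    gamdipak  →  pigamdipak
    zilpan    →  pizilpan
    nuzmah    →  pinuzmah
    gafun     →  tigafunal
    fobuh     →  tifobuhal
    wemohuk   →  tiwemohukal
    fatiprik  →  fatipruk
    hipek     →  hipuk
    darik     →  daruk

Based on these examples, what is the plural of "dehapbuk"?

zilpan and gafun both end in -n yet inflect differently (pizilpan, tigafunal), so the final letter is not what conditions the rule; the last vowel is.
"dehapbuk" has last vowel 'u'. The stems whose last vowel is 'u' (gafun → tigafunal, fobuh → tifobuhal, wemohuk → tiwemohukal) add ti- … -al around the stem.
So dehapbuk → tidehapbukal.

tidehapbukal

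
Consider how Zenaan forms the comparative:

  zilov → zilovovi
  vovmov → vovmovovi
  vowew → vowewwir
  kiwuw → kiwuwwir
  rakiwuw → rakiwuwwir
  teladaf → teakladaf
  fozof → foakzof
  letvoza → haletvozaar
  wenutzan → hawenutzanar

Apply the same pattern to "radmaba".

"radmaba" ends in -a. The one such stem in the data (letvoza → haletvozaar) adds ha- … -ar around the stem, so the same rule applies.
So radmaba → haradmabaar.

haradmabaar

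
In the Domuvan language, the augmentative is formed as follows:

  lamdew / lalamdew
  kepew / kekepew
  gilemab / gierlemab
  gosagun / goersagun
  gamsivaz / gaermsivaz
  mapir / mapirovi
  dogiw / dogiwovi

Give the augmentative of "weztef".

weweztef

"weztef" has last vowel 'e'. The stems whose last vowel is 'e' (lamdew → lalamdew, kepew → kekepew) repeat the first consonant+vowel as a prefix.
So weztef → weweztef.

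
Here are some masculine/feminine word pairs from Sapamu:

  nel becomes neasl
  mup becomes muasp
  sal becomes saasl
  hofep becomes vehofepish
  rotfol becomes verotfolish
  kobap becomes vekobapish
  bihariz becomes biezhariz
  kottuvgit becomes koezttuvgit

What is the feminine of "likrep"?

mup and hofep both end in -p yet inflect differently (muasp, vehofepish), so the final letter is not what conditions the rule; the number of vowels is.
"likrep" has 2 vowels. The stems with 2 vowels (hofep → vehofepish, rotfol → verotfolish, kobap → vekobapish) add ve- … -ish around the stem.
The other patterns: stems with 1 vowel insert -as- after the first vowel; stems with 3 vowels insert -ez- after the first vowel.
So likrep → velikrepish.

velikrepish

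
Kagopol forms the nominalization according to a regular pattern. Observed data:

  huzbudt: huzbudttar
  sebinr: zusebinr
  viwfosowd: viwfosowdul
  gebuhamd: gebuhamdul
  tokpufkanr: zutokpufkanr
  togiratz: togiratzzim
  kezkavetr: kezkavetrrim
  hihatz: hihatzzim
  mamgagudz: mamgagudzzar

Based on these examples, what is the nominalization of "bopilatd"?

bopilatddim

mamgagudz and togiratz both end in -z yet inflect differently (mamgagudzzar, togiratzzim), so the final letter is not what conditions the rule; the second-to-last letter is.
"bopilatd" has second-to-last letter 't'. The stems whose second-to-last letter is 't' (togiratz → togiratzzim, hihatz → hihatzzim, kezkavetr → kezkavetrrim) double the final consonant and add -im.
So bopilatd → bopilatddim.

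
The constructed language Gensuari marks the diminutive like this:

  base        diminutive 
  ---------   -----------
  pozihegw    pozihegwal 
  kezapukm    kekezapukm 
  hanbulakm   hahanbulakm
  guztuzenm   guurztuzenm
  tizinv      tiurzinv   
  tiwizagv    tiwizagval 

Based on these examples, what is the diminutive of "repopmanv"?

hanbulakm and guztuzenm both end in -m yet inflect differently (hahanbulakm, guurztuzenm), so the final letter is not what conditions the rule; the second-to-last letter is.
"repopmanv" has second-to-last letter 'n'. The stems whose second-to-last letter is 'n' (guztuzenm → guurztuzenm, tizinv → tiurzinv) insert -ur- after the first vowel.
So repopmanv → reurpopmanv.

reurpopmanv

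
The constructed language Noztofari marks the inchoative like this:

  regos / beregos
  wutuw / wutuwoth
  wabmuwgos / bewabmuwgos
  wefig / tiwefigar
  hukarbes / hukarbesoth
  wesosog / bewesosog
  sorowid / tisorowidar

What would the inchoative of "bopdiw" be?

wefig and wesosog both end in -g yet inflect differently (tiwefigar, bewesosog), so the final letter is not what conditions the rule; the last vowel is.
"bopdiw" has last vowel 'i'. The stems whose last vowel is 'i' (wefig → tiwefigar, sorowid → tisorowidar) add ti- … -ar around the stem.
So bopdiw → tibopdiwar.

tibopdiwar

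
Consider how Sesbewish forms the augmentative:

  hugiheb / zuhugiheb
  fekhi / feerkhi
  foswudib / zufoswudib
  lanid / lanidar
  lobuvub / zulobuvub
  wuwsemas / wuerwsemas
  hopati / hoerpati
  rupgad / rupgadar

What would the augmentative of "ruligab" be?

"ruligab" ends in -b. The stems ending in -b (hugiheb → zuhugiheb, lobuvub → zulobuvub, foswudib → zufoswudib) add the prefix zu-.
The other patterns: stems ending in -d add -ar; stems ending in -i or -s insert -er- after the first vowel.
So ruligab → zuruligab.

zuruligab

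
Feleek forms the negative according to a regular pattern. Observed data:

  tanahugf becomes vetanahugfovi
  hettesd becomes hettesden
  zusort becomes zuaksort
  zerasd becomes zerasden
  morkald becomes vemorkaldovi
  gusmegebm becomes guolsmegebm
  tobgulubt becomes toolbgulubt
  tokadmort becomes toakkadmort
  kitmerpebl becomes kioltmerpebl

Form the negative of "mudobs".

muoldobs

"mudobs" has second-to-last letter 'b'. The stems whose second-to-last letter is 'b' (gusmegebm → guolsmegebm, tobgulubt → toolbgulubt, kitmerpebl → kioltmerpebl) insert -ol- after the first vowel.
The other patterns: stems whose second-to-last letter is 'r' insert -ak- after the first vowel; stems whose second-to-last letter is 's' add -en; stems whose second-to-last letter is 'g' or 'l' add ve- … -ovi around the stem.
So mudobs → muoldobs.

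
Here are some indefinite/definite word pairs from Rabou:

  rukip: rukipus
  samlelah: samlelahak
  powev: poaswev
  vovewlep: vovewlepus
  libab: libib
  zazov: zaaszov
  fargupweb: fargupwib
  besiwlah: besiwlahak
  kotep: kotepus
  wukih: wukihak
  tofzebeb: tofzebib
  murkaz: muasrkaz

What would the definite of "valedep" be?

libab and samlelah both have last vowel 'a' yet inflect differently (libib, samlelahak), so the last vowel is not what conditions the rule; the final letter is.
"valedep" ends in -p. The stems ending in -p (rukip → rukipus, vovewlep → vovewlepus, kotep → kotepus) add -us.
The other patterns: stems ending in -b change the last vowel to 'i'; stems ending in -h add -ak; stems ending in -v or -z insert -as- after the first vowel.
So valedep → valedepus.

valedepus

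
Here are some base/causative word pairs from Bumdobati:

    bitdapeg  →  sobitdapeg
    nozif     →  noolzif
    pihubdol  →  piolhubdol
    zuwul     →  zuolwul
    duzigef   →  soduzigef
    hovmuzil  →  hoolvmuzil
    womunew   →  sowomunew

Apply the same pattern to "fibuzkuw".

fiolbuzkuw

duzigef and nozif both end in -f yet inflect differently (soduzigef, noolzif), so the final letter is not what conditions the rule; the last vowel is.
"fibuzkuw" has last vowel 'u'. The one such stem in the data (zuwul → zuolwul) inserts -ol- after the first vowel (as do nozif, hovmuzil), so the same rule applies.
So fibuzkuw → fiolbuzkuw.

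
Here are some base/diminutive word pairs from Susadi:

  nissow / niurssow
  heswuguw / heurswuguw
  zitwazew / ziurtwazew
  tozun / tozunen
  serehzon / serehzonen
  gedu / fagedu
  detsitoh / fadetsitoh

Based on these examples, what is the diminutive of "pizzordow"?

piurzzordow

heswuguw and tozun both have last vowel 'u' yet inflect differently (heurswuguw, tozunen), so the last vowel is not what conditions the rule; the final letter is.
"pizzordow" ends in -w. The stems ending in -w (nissow → niurssow, heswuguw → heurswuguw, zitwazew → ziurtwazew) insert -ur- after the first vowel.
The other patterns: stems ending in -n add -en; stems ending in -h or -u add the prefix fa-.
So pizzordow → piurzzordow.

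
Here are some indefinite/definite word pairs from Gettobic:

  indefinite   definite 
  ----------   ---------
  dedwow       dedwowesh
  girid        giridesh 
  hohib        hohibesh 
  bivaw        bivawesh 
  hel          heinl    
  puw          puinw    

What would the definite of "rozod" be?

dedwow and puw both end in -w yet inflect differently (dedwowesh, puinw), so the final letter is not what conditions the rule; the number of vowels is.
"rozod" has 2 vowels. The stems with 2 vowels (dedwow → dedwowesh, girid → giridesh, hohib → hohibesh) add -esh.
The other pattern: stems with 1 vowel insert -in- after the first vowel.
So rozod → rozodesh.

rozodesh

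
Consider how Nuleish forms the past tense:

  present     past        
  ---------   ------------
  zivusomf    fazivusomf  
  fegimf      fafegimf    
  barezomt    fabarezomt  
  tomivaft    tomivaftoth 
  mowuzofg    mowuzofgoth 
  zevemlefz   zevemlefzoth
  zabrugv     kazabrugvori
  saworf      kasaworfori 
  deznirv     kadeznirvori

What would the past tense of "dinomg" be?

fadinomg

"dinomg" has second-to-last letter 'm'. The stems whose second-to-last letter is 'm' (zivusomf → fazivusomf, fegimf → fafegimf, barezomt → fabarezomt) add the prefix fa-.
The other patterns: stems whose second-to-last letter is 'f' add -oth; stems whose second-to-last letter is 'g' or 'r' add ka- … -ori around the stem.
So dinomg → fadinomg.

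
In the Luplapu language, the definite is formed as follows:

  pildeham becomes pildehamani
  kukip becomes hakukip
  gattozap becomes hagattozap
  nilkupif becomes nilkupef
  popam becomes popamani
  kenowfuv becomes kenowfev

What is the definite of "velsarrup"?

havelsarrup

popam and gattozap both have last vowel 'a' yet inflect differently (popamani, hagattozap), so the last vowel is not what conditions the rule; the final letter is.
"velsarrup" ends in -p. The stems ending in -p (kukip → hakukip, gattozap → hagattozap) add the prefix ha-.
So velsarrup → havelsarrup.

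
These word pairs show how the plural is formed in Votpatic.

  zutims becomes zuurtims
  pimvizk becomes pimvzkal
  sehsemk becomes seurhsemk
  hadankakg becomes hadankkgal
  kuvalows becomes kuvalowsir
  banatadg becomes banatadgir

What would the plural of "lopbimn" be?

lourpbimn

zutims and kuvalows both end in -s yet inflect differently (zuurtims, kuvalowsir), so the final letter is not what conditions the rule; the second-to-last letter is.
"lopbimn" has second-to-last letter 'm'. The stems whose second-to-last letter is 'm' (zutims → zuurtims, sehsemk → seurhsemk) insert -ur- after the first vowel.
The other patterns: stems whose second-to-last letter is 'd' or 'w' add -ir; stems whose second-to-last letter is 'k' or 'z' delete the last vowel and add -al.
So lopbimn → lourpbimn.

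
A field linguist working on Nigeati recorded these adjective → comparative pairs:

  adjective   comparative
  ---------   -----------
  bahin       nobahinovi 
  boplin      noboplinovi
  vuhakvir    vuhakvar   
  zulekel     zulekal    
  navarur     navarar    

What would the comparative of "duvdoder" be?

"duvdoder" ends in -r. The stems ending in -r (vuhakvir → vuhakvar, navarur → navarar) change the last vowel to 'a'.
So duvdoder → duvdodar.

duvdodar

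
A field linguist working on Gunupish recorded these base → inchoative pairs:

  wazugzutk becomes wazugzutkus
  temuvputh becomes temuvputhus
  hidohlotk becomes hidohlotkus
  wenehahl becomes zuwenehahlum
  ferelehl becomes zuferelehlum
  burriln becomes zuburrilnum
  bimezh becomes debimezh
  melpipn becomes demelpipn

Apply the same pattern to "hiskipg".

temuvputh and bimezh both end in -h yet inflect differently (temuvputhus, debimezh), so the final letter is not what conditions the rule; the second-to-last letter is.
"hiskipg" has second-to-last letter 'p'. The one such stem in the data (melpipn → demelpipn) adds the prefix de-, so the same rule applies.
So hiskipg → dehiskipg.

dehiskipg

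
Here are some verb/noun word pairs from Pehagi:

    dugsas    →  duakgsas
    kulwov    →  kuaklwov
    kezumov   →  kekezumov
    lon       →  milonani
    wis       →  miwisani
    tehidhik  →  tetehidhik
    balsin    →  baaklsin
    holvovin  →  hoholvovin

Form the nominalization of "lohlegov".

lolohlegov

"lohlegov" has 3 vowels. The stems with 3 vowels (kezumov → kekezumov, holvovin → hoholvovin, tehidhik → tetehidhik) repeat the first consonant+vowel as a prefix.
So lohlegov → lolohlegov.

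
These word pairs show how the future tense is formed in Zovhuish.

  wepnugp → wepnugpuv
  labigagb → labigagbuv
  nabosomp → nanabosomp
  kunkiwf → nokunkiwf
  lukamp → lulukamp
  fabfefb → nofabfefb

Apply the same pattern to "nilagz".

"nilagz" has second-to-last letter 'g'. The stems whose second-to-last letter is 'g' (wepnugp → wepnugpuv, labigagb → labigagbuv) add -uv.
So nilagz → nilagzuv.

nilagzuv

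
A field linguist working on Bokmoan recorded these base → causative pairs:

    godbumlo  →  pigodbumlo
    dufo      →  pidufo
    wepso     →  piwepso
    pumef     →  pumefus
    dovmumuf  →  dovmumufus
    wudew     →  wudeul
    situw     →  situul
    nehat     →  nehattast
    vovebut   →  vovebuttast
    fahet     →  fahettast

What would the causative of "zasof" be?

pumef and wudew both have last vowel 'e' yet inflect differently (pumefus, wudeul), so the last vowel is not what conditions the rule; the final letter is.
"zasof" ends in -f. The stems ending in -f (pumef → pumefus, dovmumuf → dovmumufus) add -us.
So zasof → zasofus.

zasofus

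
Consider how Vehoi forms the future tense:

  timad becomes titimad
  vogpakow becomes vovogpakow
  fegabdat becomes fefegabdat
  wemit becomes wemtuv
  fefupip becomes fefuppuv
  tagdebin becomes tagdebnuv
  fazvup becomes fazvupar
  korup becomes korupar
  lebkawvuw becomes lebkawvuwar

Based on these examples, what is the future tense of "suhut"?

"suhut" has last vowel 'u'. The stems whose last vowel is 'u' (fazvup → fazvupar, korup → korupar, lebkawvuw → lebkawvuwar) add -ar.
So suhut → suhutar.

suhutar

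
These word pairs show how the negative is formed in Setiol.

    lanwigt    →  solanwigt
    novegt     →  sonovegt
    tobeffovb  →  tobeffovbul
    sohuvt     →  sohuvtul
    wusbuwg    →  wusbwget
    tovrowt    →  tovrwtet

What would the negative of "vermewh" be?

vermwhet

lanwigt and sohuvt both end in -t yet inflect differently (solanwigt, sohuvtul), so the final letter is not what conditions the rule; the second-to-last letter is.
"vermewh" has second-to-last letter 'w'. The stems whose second-to-last letter is 'w' (wusbuwg → wusbwget, tovrowt → tovrwtet) delete the last vowel and add -et.
The other patterns: stems whose second-to-last letter is 'g' add the prefix so-; stems whose second-to-last letter is 'v' add -ul.
So vermewh → vermwhet.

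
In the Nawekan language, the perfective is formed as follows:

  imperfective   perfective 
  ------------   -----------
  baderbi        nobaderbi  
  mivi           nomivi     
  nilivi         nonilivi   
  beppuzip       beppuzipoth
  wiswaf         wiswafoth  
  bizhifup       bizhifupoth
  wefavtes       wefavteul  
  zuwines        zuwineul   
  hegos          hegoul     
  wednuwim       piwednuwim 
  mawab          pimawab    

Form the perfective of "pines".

pineul

baderbi and beppuzip both have last vowel 'i' yet inflect differently (nobaderbi, beppuzipoth), so the last vowel is not what conditions the rule; the final letter is.
"pines" ends in -s. The stems ending in -s (wefavtes → wefavteul, zuwines → zuwineul, hegos → hegoul) drop the final letter and add -ul.
The other patterns: stems ending in -i add the prefix no-; stems ending in -f or -p add -oth; stems ending in -b or -m add the prefix pi-.
So pines → pineul.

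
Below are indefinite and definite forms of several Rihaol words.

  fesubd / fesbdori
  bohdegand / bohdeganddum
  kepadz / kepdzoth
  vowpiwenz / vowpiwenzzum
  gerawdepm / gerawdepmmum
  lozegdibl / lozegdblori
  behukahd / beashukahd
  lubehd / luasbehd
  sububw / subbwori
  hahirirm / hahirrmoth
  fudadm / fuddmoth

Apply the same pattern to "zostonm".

fesubd and behukahd both end in -d yet inflect differently (fesbdori, beashukahd), so the final letter is not what conditions the rule; the second-to-last letter is.
"zostonm" has second-to-last letter 'n'. The stems whose second-to-last letter is 'n' (bohdegand → bohdeganddum, vowpiwenz → vowpiwenzzum) double the final consonant and add -um.
So zostonm → zostonmmum.

zostonmmum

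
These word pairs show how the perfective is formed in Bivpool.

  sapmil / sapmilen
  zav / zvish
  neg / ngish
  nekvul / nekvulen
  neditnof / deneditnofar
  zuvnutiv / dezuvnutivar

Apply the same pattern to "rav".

zav and zuvnutiv both end in -v yet inflect differently (zvish, dezuvnutivar), so the final letter is not what conditions the rule; the number of vowels is.
"rav" has 1 vowel. The stems with 1 vowel (zav → zvish, neg → ngish) delete the last vowel and add -ish.
The other patterns: stems with 2 vowels add -en; stems with 3 vowels add de- … -ar around the stem.
So rav → rvish.

rvish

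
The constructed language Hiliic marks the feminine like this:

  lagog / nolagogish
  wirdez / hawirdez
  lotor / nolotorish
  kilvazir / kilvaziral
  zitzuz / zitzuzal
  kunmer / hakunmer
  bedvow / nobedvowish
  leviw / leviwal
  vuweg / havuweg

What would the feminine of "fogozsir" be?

fogozsiral

lagog and vuweg both end in -g yet inflect differently (nolagogish, havuweg), so the final letter is not what conditions the rule; the last vowel is.
"fogozsir" has last vowel 'i'. The stems whose last vowel is 'i' (leviw → leviwal, kilvazir → kilvaziral) add -al.
The other patterns: stems whose last vowel is 'o' add no- … -ish around the stem; stems whose last vowel is 'e' add the prefix ha-.
So fogozsir → fogozsiral.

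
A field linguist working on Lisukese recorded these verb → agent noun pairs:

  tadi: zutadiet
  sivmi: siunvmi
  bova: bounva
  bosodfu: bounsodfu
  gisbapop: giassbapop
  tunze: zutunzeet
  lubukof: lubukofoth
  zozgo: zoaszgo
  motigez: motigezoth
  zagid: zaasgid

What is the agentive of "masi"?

masioth

tadi and sivmi both end in -i yet inflect differently (zutadiet, siunvmi), so the final letter is not what conditions the rule; the first letter is.
"masi" begins with m-. The one such stem in the data (motigez → motigezoth) adds -oth, so the same rule applies.
The other patterns: stems beginning with t- add zu- … -et around the stem; stems beginning with g- or z- insert -as- after the first vowel; stems beginning with b- or s- insert -un- after the first vowel.
So masi → masioth.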